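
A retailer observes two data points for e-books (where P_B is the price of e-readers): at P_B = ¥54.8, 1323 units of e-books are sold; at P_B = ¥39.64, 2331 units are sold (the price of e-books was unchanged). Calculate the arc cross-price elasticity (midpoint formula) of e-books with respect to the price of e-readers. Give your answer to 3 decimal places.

-1.718

ΔQ_A = 2331 − 1323 = 1008; ΔP_B = 39.64 − 54.8 = -15.16.
Midpoints: Q̄_A = 1827.0, P̄_B = 47.22.
ε = (ΔQ_A/Q̄_A)/(ΔP_B/P̄_B) = (1008/1827.0)/(-15.16/47.22) ≈ -1.718.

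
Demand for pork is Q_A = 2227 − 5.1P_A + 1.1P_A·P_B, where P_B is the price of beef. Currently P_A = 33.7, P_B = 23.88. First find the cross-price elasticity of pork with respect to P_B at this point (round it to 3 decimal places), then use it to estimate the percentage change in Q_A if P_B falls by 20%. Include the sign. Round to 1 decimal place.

-6.0%

At P_A = 33.7, P_B = 23.88: Q_A = 2940.362.
∂Q_A/∂P_B = 1.1P_A = 37.0700.
ε = (∂Q_A/∂P_B)(P_B/Q_A) = 37.0700 × 23.88/2940.362 ≈ 0.301.
%ΔQ_A ≈ ε × %ΔP_B = 0.301 × (-20%) = -6.0%.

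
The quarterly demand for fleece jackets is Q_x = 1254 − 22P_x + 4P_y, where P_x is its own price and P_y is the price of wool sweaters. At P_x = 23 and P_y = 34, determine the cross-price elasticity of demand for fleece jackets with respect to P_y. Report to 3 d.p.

At P_x = 23 and P_y = 34: Q_x = 884.
∂Q_x/∂P_y = 4.
ε = (∂Q_x/∂P_y)(P_y/Q_x) = 4 × (34/884) ≈ 0.154.
Since ε > 0, fleece jackets and wool sweaters are substitutes.

0.154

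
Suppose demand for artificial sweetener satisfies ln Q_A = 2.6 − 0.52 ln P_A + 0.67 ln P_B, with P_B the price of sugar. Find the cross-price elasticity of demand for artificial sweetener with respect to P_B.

0.67

In a log-linear (constant-elasticity) demand function, the coefficient on ln P_B is the cross-price elasticity.
ε = 0.67. Positive, so artificial sweetener and sugar are substitutes.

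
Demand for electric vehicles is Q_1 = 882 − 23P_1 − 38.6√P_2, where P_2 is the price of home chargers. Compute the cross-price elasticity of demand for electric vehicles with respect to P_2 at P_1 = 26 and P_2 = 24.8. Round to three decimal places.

-1.047

At P_1 = 26 and P_2 = 24.8: Q_1 = 91.774.
∂Q_1/∂P_2 = -38.6/(2√P_2) = -38.6/(2√24.8) = -3.8755.
ε = (∂Q_1/∂P_2)(P_2/Q_1) = -3.8755 × (24.8/91.774) ≈ -1.047.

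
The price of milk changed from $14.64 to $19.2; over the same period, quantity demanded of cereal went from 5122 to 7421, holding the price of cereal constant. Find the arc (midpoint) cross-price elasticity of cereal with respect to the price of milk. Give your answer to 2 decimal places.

ΔQ_A = 7421 − 5122 = 2299; ΔP_B = 19.2 − 14.64 = 4.56.
Midpoints: Q̄_A = 6271.5, P̄_B = 16.92.
ε = (ΔQ_A/Q̄_A)/(ΔP_B/P̄_B) = (2299/6271.5)/(4.56/16.92) ≈ 1.36.

1.36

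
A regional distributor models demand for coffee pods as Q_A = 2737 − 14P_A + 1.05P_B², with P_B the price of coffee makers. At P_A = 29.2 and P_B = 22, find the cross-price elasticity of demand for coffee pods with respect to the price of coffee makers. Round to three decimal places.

At P_A = 29.2 and P_B = 22: Q_A = 2836.4.
∂Q_A/∂P_B = 2.1P_B = 2.1(22) = 46.2000.
ε = (∂Q_A/∂P_B)(P_B/Q_A) = 46.2000 × (22/2836.4) ≈ 0.358.

0.358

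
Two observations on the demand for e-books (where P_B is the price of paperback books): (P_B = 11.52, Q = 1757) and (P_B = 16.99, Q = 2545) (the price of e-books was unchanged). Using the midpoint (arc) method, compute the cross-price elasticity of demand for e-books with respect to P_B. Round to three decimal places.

ΔQ_A = 2545 − 1757 = 788; ΔP_B = 16.99 − 11.52 = 5.47.
Midpoints: Q̄_A = 2151.0, P̄_B = 14.25.
ε = (ΔQ_A/Q̄_A)/(ΔP_B/P̄_B) = (788/2151.0)/(5.47/14.25) ≈ 0.955.

0.955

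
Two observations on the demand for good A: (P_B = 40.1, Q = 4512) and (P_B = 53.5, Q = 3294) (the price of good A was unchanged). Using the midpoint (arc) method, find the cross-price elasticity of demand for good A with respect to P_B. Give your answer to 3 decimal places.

ΔQ_A = 3294 − 4512 = -1218; ΔP_B = 53.5 − 40.1 = 13.4.
Midpoints: Q̄_A = 3903.0, P̄_B = 46.80.
ε = (ΔQ_A/Q̄_A)/(ΔP_B/P̄_B) = (-1218/3903.0)/(13.4/46.80) ≈ -1.090.
ε < 0: good A and good B are complements.

-1.090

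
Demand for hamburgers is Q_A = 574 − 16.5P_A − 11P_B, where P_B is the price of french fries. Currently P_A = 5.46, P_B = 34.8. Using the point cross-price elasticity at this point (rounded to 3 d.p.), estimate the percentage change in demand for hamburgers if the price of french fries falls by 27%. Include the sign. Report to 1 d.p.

At P_A = 5.46, P_B = 34.8: Q_A = 101.11.
∂Q_A/∂P_B = -11.
ε = (∂Q_A/∂P_B)(P_B/Q_A) = -11.0000 × 34.8/101.11 ≈ -3.786.
%ΔQ_A ≈ ε × %ΔP_B = -3.786 × (-27%) = 102.2%.

102.2%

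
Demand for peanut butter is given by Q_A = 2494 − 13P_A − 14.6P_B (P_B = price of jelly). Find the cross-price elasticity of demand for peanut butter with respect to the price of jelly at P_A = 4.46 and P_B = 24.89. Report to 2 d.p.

At P_A = 4.46 and P_B = 24.89: Q_A = 2072.626.
∂Q_A/∂P_B = -14.6.
ε = (∂Q_A/∂P_B)(P_B/Q_A) = -14.6 × (24.89/2072.626) ≈ -0.18.

-0.18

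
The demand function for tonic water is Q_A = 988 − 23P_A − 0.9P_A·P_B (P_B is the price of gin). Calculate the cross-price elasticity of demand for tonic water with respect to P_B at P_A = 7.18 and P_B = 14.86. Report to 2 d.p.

At P_A = 7.18 and P_B = 14.86: Q_A = 726.835.
∂Q_A/∂P_B = -0.9P_A = -0.9(7.18) = -6.4620.
ε = (∂Q_A/∂P_B)(P_B/Q_A) = -6.4620 × (14.86/726.835) ≈ -0.13.

-0.13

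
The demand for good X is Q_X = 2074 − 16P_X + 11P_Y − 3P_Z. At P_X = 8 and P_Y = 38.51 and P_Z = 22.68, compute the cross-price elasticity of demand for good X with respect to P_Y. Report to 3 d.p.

At P_X = 8 and P_Y = 38.51 and P_Z = 22.68: Q_X = 2301.57.
∂Q_X/∂P_Y = 11.
ε = (∂Q_X/∂P_Y)(P_Y/Q_X) = 11 × (38.51/2301.57) ≈ 0.184.
Since ε > 0, good X and good Y are substitutes.

0.184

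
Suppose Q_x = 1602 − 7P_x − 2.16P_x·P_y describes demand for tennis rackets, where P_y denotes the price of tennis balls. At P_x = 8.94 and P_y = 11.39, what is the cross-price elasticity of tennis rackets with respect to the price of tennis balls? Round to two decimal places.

-0.17

At P_x = 8.94 and P_y = 11.39: Q_x = 1319.475.
∂Q_x/∂P_y = -2.16P_x = -2.16(8.94) = -19.3104.
ε = (∂Q_x/∂P_y)(P_y/Q_x) = -19.3104 × (11.39/1319.475) ≈ -0.17.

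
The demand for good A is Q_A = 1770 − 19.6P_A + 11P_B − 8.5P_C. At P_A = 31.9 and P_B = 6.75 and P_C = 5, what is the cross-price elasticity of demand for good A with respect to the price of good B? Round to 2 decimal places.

0.06

At P_A = 31.9 and P_B = 6.75 and P_C = 5: Q_A = 1176.51.
∂Q_A/∂P_B = 11.
ε = (∂Q_A/∂P_B)(P_B/Q_A) = 11 × (6.75/1176.51) ≈ 0.06.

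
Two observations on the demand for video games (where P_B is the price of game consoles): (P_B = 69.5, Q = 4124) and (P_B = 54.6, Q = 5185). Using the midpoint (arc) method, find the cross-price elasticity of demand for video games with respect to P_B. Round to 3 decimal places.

-0.949

ΔQ_A = 5185 − 4124 = 1061; ΔP_B = 54.6 − 69.5 = -14.9.
Midpoints: Q̄_A = 4654.5, P̄_B = 62.05.
ε = (ΔQ_A/Q̄_A)/(ΔP_B/P̄_B) = (1061/4654.5)/(-14.9/62.05) ≈ -0.949.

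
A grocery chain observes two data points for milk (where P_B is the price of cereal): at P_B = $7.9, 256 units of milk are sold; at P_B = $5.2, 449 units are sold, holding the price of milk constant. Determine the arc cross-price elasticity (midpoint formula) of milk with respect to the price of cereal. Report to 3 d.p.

-1.328

ΔQ_A = 449 − 256 = 193; ΔP_B = 5.2 − 7.9 = -2.7.
Midpoints: Q̄_A = 352.5, P̄_B = 6.55.
ε = (ΔQ_A/Q̄_A)/(ΔP_B/P̄_B) = (193/352.5)/(-2.7/6.55) ≈ -1.328.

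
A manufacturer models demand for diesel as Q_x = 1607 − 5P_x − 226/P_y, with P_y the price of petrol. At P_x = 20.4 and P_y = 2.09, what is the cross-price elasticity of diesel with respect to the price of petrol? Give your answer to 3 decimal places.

0.077

At P_x = 20.4 and P_y = 2.09: Q_x = 1396.866.
∂Q_x/∂P_y = 226/P_y² = 51.7387.
ε = (∂Q_x/∂P_y)(P_y/Q_x) = 51.7387 × (2.09/1396.866) ≈ 0.077.
ε > 0: substitutes.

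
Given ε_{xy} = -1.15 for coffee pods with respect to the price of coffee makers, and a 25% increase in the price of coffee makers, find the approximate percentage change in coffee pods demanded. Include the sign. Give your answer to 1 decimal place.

-28.8%

%ΔQ ≈ ε × %ΔP of coffee makers = -1.15 × (25%) = -28.8%.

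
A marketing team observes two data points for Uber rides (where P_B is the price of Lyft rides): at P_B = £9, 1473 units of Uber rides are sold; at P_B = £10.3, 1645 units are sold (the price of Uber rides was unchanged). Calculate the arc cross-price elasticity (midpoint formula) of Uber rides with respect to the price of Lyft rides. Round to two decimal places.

ΔQ_A = 1645 − 1473 = 172; ΔP_B = 10.3 − 9 = 1.3.
Midpoints: Q̄_A = 1559.0, P̄_B = 9.65.
ε = (ΔQ_A/Q̄_A)/(ΔP_B/P̄_B) = (172/1559.0)/(1.3/9.65) ≈ 0.82.

0.82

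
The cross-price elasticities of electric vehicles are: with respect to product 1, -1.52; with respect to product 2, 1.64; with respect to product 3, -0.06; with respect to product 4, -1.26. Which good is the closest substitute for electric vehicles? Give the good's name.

Substitutes have ε > 0. Among the positive values, 1.64 (product 2) is largest.

product 2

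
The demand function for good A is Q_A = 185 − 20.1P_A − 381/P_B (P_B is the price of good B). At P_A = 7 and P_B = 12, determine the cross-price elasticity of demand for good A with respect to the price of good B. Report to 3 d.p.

2.530

At P_A = 7 and P_B = 12: Q_A = 12.55.
∂Q_A/∂P_B = 381/P_B² = 2.6458.
ε = (∂Q_A/∂P_B)(P_B/Q_A) = 2.6458 × (12/12.55) ≈ 2.530.
ε > 0: substitutes.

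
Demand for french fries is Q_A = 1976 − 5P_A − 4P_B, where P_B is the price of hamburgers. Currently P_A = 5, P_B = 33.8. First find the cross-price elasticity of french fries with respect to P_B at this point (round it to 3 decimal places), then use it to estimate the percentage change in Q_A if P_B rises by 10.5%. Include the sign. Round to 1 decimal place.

At P_A = 5, P_B = 33.8: Q_A = 1815.8.
∂Q_A/∂P_B = -4.
ε = (∂Q_A/∂P_B)(P_B/Q_A) = -4.0000 × 33.8/1815.8 ≈ -0.074.
%ΔQ_A ≈ ε × %ΔP_B = -0.074 × (10.5%) = -0.8%.

-0.8%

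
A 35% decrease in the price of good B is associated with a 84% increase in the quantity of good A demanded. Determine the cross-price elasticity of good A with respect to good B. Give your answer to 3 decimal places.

-2.400

ε = (%ΔQ of good A) / (%ΔP of good B) = (84%) / (-35%) ≈ -2.400.
Negative cross-price elasticity: complements.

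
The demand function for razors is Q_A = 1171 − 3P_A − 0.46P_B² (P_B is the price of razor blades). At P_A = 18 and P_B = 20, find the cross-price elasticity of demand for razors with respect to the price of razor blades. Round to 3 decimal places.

At P_A = 18 and P_B = 20: Q_A = 933.
∂Q_A/∂P_B = -0.92P_B = -0.92(20) = -18.4000.
ε = (∂Q_A/∂P_B)(P_B/Q_A) = -18.4000 × (20/933) ≈ -0.394.
ε < 0: complements.

-0.394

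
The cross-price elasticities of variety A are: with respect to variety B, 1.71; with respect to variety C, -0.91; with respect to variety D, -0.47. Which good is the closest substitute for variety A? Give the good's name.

Substitutes have ε > 0. Among the positive values, 1.71 (variety B) is largest.

variety B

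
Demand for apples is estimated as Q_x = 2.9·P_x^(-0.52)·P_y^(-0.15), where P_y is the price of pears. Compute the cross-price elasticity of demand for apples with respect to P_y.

In a log-linear (constant-elasticity) demand function, the coefficient on the exponent of P_y is the cross-price elasticity.
ε = -0.15. Negative, so apples and pears are complements.

-0.15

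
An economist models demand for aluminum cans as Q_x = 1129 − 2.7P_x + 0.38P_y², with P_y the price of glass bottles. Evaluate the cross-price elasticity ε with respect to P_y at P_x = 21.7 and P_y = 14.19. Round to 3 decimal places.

0.133

At P_x = 21.7 and P_y = 14.19: Q_x = 1146.925.
∂Q_x/∂P_y = 0.76P_y = 0.76(14.19) = 10.7844.
ε = (∂Q_x/∂P_y)(P_y/Q_x) = 10.7844 × (14.19/1146.925) ≈ 0.133.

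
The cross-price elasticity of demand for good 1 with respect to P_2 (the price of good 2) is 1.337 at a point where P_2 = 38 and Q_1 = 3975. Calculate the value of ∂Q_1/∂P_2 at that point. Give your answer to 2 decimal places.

ε = (∂Q_1/∂P_2)·(P_2/Q_1) ⇒ ∂Q_1/∂P_2 = ε·Q_1/P_2 = 1.337 × 3975/38 ≈ 139.86.

139.86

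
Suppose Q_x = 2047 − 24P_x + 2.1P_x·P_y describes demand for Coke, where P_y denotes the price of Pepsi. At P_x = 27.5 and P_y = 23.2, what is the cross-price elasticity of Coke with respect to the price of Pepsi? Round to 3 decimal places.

0.491

At P_x = 27.5 and P_y = 23.2: Q_x = 2726.8.
∂Q_x/∂P_y = 2.1P_x = 2.1(27.5) = 57.7500.
ε = (∂Q_x/∂P_y)(P_y/Q_x) = 57.7500 × (23.2/2726.8) ≈ 0.491.
ε > 0: substitutes.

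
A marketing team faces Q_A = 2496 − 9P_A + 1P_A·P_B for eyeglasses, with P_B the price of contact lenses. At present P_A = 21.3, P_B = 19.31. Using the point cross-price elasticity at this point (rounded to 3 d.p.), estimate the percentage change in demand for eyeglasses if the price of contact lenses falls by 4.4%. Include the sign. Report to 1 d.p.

-0.7%

At P_A = 21.3, P_B = 19.31: Q_A = 2715.603.
∂Q_A/∂P_B = 1P_A = 21.3000.
ε = (∂Q_A/∂P_B)(P_B/Q_A) = 21.3000 × 19.31/2715.603 ≈ 0.151.
%ΔQ_A ≈ ε × %ΔP_B = 0.151 × (-4.4%) = -0.7%.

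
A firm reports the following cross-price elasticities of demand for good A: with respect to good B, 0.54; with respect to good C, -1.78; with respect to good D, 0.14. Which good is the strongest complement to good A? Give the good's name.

good C

Complements have ε < 0. The most negative value is -1.78 (good C).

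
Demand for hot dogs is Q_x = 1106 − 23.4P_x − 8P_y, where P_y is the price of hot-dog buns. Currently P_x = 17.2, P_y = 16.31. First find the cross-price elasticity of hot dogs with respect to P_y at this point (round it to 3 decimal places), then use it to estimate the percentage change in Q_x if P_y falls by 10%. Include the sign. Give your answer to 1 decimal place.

At P_x = 17.2, P_y = 16.31: Q_x = 573.04.
∂Q_x/∂P_y = -8.
ε = (∂Q_x/∂P_y)(P_y/Q_x) = -8.0000 × 16.31/573.04 ≈ -0.228.
%ΔQ_x ≈ ε × %ΔP_y = -0.228 × (-10%) = 2.3%.

2.3%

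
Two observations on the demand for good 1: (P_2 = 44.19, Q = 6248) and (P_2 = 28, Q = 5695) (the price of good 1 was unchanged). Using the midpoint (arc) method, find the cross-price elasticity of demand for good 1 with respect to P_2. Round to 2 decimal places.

0.21

ΔQ_1 = 5695 − 6248 = -553; ΔP_2 = 28 − 44.19 = -16.19.
Midpoints: Q̄_1 = 5971.5, P̄_2 = 36.09.
ε = (ΔQ_1/Q̄_1)/(ΔP_2/P̄_2) = (-553/5971.5)/(-16.19/36.09) ≈ 0.21.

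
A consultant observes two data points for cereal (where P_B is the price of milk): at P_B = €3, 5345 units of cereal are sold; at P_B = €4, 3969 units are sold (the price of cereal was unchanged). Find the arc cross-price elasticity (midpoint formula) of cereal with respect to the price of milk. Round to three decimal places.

-1.034

ΔQ_A = 3969 − 5345 = -1376; ΔP_B = 4 − 3 = 1.
Midpoints: Q̄_A = 4657.0, P̄_B = 3.50.
ε = (ΔQ_A/Q̄_A)/(ΔP_B/P̄_B) = (-1376/4657.0)/(1/3.50) ≈ -1.034.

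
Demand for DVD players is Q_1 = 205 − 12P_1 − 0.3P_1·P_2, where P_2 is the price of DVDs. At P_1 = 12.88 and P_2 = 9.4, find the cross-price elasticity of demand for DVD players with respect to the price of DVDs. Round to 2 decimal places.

-2.57

At P_1 = 12.88 and P_2 = 9.4: Q_1 = 14.118.
∂Q_1/∂P_2 = -0.3P_1 = -0.3(12.88) = -3.8640.
ε = (∂Q_1/∂P_2)(P_2/Q_1) = -3.8640 × (9.4/14.118) ≈ -2.57.
ε < 0: complements.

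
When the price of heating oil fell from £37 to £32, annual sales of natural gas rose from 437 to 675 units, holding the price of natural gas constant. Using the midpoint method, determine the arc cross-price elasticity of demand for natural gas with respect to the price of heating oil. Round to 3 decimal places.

-2.954

ΔQ_A = 675 − 437 = 238; ΔP_B = 32 − 37 = -5.
Midpoints: Q̄_A = 556.0, P̄_B = 34.50.
ε = (ΔQ_A/Q̄_A)/(ΔP_B/P̄_B) = (238/556.0)/(-5/34.50) ≈ -2.954.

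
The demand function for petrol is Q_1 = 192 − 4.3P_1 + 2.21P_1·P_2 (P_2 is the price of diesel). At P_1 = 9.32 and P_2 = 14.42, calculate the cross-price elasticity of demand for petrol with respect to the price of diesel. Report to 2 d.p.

At P_1 = 9.32 and P_2 = 14.42: Q_1 = 448.936.
∂Q_1/∂P_2 = 2.21P_1 = 2.21(9.32) = 20.5972.
ε = (∂Q_1/∂P_2)(P_2/Q_1) = 20.5972 × (14.42/448.936) ≈ 0.66.

0.66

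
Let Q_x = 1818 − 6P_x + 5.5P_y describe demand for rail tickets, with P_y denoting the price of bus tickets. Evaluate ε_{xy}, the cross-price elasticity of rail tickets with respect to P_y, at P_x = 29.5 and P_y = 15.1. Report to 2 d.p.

0.05

At P_x = 29.5 and P_y = 15.1: Q_x = 1724.05.
∂Q_x/∂P_y = 5.5.
ε = (∂Q_x/∂P_y)(P_y/Q_x) = 5.5 × (15.1/1724.05) ≈ 0.05.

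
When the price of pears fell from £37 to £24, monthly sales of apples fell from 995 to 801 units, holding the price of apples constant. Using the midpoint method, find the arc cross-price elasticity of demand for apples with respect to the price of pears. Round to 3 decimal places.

ΔQ_A = 801 − 995 = -194; ΔP_B = 24 − 37 = -13.
Midpoints: Q̄_A = 898.0, P̄_B = 30.50.
ε = (ΔQ_A/Q̄_A)/(ΔP_B/P̄_B) = (-194/898.0)/(-13/30.50) ≈ 0.507.

0.507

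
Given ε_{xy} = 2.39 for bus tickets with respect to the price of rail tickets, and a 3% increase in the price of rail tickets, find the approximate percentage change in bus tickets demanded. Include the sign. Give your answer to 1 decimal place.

7.2%

%ΔQ ≈ ε × %ΔP of rail tickets = 2.39 × (3%) = 7.2%.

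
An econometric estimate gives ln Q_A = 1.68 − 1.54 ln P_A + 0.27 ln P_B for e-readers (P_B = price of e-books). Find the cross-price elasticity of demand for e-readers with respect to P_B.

0.27

In a log-linear (constant-elasticity) demand function, the coefficient on ln P_B is the cross-price elasticity.
ε = 0.27. Positive, so e-readers and e-books are substitutes.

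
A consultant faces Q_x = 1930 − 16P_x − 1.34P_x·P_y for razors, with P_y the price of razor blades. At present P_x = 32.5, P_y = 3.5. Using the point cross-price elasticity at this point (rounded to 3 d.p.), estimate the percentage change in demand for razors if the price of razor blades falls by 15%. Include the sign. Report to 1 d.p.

1.8%

At P_x = 32.5, P_y = 3.5: Q_x = 1257.575.
∂Q_x/∂P_y = -1.34P_x = -43.5500.
ε = (∂Q_x/∂P_y)(P_y/Q_x) = -43.5500 × 3.5/1257.575 ≈ -0.121.
%ΔQ_x ≈ ε × %ΔP_y = -0.121 × (-15%) = 1.8%.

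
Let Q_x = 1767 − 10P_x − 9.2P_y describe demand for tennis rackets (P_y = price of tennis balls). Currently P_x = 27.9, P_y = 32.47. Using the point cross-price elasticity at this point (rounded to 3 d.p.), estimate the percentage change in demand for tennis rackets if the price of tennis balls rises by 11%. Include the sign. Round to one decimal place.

-2.8%

At P_x = 27.9, P_y = 32.47: Q_x = 1189.276.
∂Q_x/∂P_y = -9.2.
ε = (∂Q_x/∂P_y)(P_y/Q_x) = -9.2000 × 32.47/1189.276 ≈ -0.251.
%ΔQ_x ≈ ε × %ΔP_y = -0.251 × (11%) = -2.8%.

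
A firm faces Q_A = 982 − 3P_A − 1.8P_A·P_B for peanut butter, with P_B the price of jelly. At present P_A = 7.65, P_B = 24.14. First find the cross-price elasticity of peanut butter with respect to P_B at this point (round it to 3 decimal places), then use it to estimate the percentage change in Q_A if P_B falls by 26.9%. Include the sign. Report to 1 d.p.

14.3%

At P_A = 7.65, P_B = 24.14: Q_A = 626.642.
∂Q_A/∂P_B = -1.8P_A = -13.7700.
ε = (∂Q_A/∂P_B)(P_B/Q_A) = -13.7700 × 24.14/626.642 ≈ -0.530.
%ΔQ_A ≈ ε × %ΔP_B = -0.530 × (-26.9%) = 14.3%.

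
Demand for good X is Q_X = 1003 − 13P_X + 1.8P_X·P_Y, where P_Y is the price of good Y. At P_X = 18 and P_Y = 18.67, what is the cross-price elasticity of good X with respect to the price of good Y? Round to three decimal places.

At P_X = 18 and P_Y = 18.67: Q_X = 1373.908.
∂Q_X/∂P_Y = 1.8P_X = 1.8(18) = 32.4000.
ε = (∂Q_X/∂P_Y)(P_Y/Q_X) = 32.4000 × (18.67/1373.908) ≈ 0.440.
ε > 0: substitutes.

0.440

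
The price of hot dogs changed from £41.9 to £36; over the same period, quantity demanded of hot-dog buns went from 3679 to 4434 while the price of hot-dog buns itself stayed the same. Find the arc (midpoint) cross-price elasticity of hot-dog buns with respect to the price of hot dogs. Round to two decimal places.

ΔQ_A = 4434 − 3679 = 755; ΔP_B = 36 − 41.9 = -5.9.
Midpoints: Q̄_A = 4056.5, P̄_B = 38.95.
ε = (ΔQ_A/Q̄_A)/(ΔP_B/P̄_B) = (755/4056.5)/(-5.9/38.95) ≈ -1.23.
ε < 0: hot-dog buns and hot dogs are complements.

-1.23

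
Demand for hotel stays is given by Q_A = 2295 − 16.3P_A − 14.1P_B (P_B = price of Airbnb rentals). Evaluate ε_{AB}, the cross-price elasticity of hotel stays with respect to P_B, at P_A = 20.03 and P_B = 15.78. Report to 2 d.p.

-0.13

At P_A = 20.03 and P_B = 15.78: Q_A = 1746.013.
∂Q_A/∂P_B = -14.1.
ε = (∂Q_A/∂P_B)(P_B/Q_A) = -14.1 × (15.78/1746.013) ≈ -0.13.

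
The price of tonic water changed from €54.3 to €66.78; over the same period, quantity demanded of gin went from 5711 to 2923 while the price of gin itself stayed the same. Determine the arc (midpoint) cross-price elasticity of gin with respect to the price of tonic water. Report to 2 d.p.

-3.13

ΔQ_A = 2923 − 5711 = -2788; ΔP_B = 66.78 − 54.3 = 12.48.
Midpoints: Q̄_A = 4317.0, P̄_B = 60.54.
ε = (ΔQ_A/Q̄_A)/(ΔP_B/P̄_B) = (-2788/4317.0)/(12.48/60.54) ≈ -3.13.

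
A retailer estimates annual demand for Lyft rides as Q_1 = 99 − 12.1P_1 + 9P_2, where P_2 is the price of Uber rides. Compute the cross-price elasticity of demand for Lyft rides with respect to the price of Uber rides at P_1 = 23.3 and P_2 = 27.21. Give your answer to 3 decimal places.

At P_1 = 23.3 and P_2 = 27.21: Q_1 = 61.96.
∂Q_1/∂P_2 = 9.
ε = (∂Q_1/∂P_2)(P_2/Q_1) = 9 × (27.21/61.96) ≈ 3.952.
Since ε > 0, Lyft rides and Uber rides are substitutes.

3.952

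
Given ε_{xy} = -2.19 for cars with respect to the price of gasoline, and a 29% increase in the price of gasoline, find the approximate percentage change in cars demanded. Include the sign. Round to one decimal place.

%ΔQ ≈ ε × %ΔP of gasoline = -2.19 × (29%) = -63.5%.
Demand for cars falls by about 63.5%.

-63.5%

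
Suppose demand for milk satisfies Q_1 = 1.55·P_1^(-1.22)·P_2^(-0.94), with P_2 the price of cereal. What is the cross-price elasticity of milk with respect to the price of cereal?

-0.94

In a log-linear (constant-elasticity) demand function, the coefficient on the exponent of P_2 is the cross-price elasticity.
ε = -0.94. Negative, so milk and cereal are complements.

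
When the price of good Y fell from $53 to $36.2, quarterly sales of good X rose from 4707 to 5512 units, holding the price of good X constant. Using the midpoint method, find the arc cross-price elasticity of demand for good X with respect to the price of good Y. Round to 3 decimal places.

-0.418

ΔQ_X = 5512 − 4707 = 805; ΔP_Y = 36.2 − 53 = -16.8.
Midpoints: Q̄_X = 5109.5, P̄_Y = 44.60.
ε = (ΔQ_X/Q̄_X)/(ΔP_Y/P̄_Y) = (805/5109.5)/(-16.8/44.60) ≈ -0.418.
ε < 0: good X and good Y are complements.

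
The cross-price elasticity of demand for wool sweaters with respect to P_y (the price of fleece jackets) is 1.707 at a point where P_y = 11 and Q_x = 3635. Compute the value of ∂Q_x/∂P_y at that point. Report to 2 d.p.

564.09

ε = (∂Q_x/∂P_y)·(P_y/Q_x) ⇒ ∂Q_x/∂P_y = ε·Q_x/P_y = 1.707 × 3635/11 ≈ 564.09.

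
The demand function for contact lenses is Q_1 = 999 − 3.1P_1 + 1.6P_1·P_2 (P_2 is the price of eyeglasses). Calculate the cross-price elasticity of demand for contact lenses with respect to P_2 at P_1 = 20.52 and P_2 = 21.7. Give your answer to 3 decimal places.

At P_1 = 20.52 and P_2 = 21.7: Q_1 = 1647.842.
∂Q_1/∂P_2 = 1.6P_1 = 1.6(20.52) = 32.8320.
ε = (∂Q_1/∂P_2)(P_2/Q_1) = 32.8320 × (21.7/1647.842) ≈ 0.432.

0.432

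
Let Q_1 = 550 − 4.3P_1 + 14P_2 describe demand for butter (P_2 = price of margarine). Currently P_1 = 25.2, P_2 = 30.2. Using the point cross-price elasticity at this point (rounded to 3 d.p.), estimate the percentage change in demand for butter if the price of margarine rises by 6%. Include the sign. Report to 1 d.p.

2.9%

At P_1 = 25.2, P_2 = 30.2: Q_1 = 864.44.
∂Q_1/∂P_2 = 14.
ε = (∂Q_1/∂P_2)(P_2/Q_1) = 14.0000 × 30.2/864.44 ≈ 0.489.
%ΔQ_1 ≈ ε × %ΔP_2 = 0.489 × (6%) = 2.9%.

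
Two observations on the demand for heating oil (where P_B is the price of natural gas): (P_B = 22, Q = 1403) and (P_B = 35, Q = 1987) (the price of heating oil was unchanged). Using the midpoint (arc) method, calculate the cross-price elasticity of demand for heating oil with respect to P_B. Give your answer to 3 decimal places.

ΔQ_A = 1987 − 1403 = 584; ΔP_B = 35 − 22 = 13.
Midpoints: Q̄_A = 1695.0, P̄_B = 28.50.
ε = (ΔQ_A/Q̄_A)/(ΔP_B/P̄_B) = (584/1695.0)/(13/28.50) ≈ 0.755.

0.755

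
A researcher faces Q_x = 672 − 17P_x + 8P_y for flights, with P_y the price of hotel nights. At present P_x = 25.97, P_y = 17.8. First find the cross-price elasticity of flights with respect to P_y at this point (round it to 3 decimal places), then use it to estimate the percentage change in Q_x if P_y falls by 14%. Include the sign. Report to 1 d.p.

At P_x = 25.97, P_y = 17.8: Q_x = 372.91.
∂Q_x/∂P_y = 8.
ε = (∂Q_x/∂P_y)(P_y/Q_x) = 8.0000 × 17.8/372.91 ≈ 0.382.
%ΔQ_x ≈ ε × %ΔP_y = 0.382 × (-14%) = -5.3%.

-5.3%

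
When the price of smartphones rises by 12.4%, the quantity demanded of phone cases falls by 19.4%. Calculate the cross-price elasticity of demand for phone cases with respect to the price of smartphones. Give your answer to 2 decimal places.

-1.56

ε = (%ΔQ of phone cases) / (%ΔP of smartphones) = (-19.4%) / (12.4%) ≈ -1.56.
Negative cross-price elasticity: complements.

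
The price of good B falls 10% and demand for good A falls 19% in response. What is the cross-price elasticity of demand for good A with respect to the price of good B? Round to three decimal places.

ε = (%ΔQ of good A) / (%ΔP of good B) = (-19%) / (-10%) ≈ 1.900.
Positive cross-price elasticity: substitutes.

1.900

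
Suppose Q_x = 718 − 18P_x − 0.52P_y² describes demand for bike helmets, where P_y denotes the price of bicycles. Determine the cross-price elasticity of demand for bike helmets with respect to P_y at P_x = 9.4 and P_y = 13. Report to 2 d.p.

At P_x = 9.4 and P_y = 13: Q_x = 460.92.
∂Q_x/∂P_y = -1.04P_y = -1.04(13) = -13.5200.
ε = (∂Q_x/∂P_y)(P_y/Q_x) = -13.5200 × (13/460.92) ≈ -0.38.
ε < 0: complements.

-0.38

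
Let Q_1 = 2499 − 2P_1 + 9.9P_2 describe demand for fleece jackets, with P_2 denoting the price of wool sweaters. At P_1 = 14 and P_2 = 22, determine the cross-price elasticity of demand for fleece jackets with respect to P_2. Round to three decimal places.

0.081

At P_1 = 14 and P_2 = 22: Q_1 = 2688.8.
∂Q_1/∂P_2 = 9.9.
ε = (∂Q_1/∂P_2)(P_2/Q_1) = 9.9 × (22/2688.8) ≈ 0.081.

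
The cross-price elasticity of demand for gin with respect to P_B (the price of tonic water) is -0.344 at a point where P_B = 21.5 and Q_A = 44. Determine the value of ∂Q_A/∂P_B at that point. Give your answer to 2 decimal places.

ε = (∂Q_A/∂P_B)·(P_B/Q_A) ⇒ ∂Q_A/∂P_B = ε·Q_A/P_B = -0.344 × 44/21.5 ≈ -0.70.

-0.70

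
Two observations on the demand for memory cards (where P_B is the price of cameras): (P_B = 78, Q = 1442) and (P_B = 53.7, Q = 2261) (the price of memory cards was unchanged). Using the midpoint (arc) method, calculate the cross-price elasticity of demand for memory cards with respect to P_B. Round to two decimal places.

-1.20

ΔQ_A = 2261 − 1442 = 819; ΔP_B = 53.7 − 78 = -24.3.
Midpoints: Q̄_A = 1851.5, P̄_B = 65.85.
ε = (ΔQ_A/Q̄_A)/(ΔP_B/P̄_B) = (819/1851.5)/(-24.3/65.85) ≈ -1.20.
ε < 0: memory cards and cameras are complements.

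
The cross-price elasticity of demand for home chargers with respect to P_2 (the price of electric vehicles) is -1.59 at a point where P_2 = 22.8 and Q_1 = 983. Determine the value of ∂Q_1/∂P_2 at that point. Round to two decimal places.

-68.55

ε = (∂Q_1/∂P_2)·(P_2/Q_1) ⇒ ∂Q_1/∂P_2 = ε·Q_1/P_2 = -1.59 × 983/22.8 ≈ -68.55.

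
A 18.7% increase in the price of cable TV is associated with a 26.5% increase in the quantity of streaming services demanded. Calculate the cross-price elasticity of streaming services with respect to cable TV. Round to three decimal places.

ε = (%ΔQ of streaming services) / (%ΔP of cable TV) = (26.5%) / (18.7%) ≈ 1.417.

1.417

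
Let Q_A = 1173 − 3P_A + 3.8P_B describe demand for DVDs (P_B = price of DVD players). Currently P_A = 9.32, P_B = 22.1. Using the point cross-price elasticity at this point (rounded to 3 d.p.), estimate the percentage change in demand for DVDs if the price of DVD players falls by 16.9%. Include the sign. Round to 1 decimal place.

-1.1%

At P_A = 9.32, P_B = 22.1: Q_A = 1229.02.
∂Q_A/∂P_B = 3.8.
ε = (∂Q_A/∂P_B)(P_B/Q_A) = 3.8000 × 22.1/1229.02 ≈ 0.068.
%ΔQ_A ≈ ε × %ΔP_B = 0.068 × (-16.9%) = -1.1%.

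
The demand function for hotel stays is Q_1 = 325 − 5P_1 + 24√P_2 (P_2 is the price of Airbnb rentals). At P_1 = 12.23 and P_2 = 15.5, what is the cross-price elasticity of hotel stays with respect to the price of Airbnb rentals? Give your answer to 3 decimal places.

0.132

At P_1 = 12.23 and P_2 = 15.5: Q_1 = 358.338.
∂Q_1/∂P_2 = 24/(2√P_2) = 24/(2√15.5) = 3.0480.
ε = (∂Q_1/∂P_2)(P_2/Q_1) = 3.0480 × (15.5/358.338) ≈ 0.132.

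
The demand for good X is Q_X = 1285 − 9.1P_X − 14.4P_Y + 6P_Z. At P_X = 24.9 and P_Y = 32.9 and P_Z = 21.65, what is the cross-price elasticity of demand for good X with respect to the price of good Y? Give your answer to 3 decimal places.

-0.663

At P_X = 24.9 and P_Y = 32.9 and P_Z = 21.65: Q_X = 714.55.
∂Q_X/∂P_Y = -14.4.
ε = (∂Q_X/∂P_Y)(P_Y/Q_X) = -14.4 × (32.9/714.55) ≈ -0.663.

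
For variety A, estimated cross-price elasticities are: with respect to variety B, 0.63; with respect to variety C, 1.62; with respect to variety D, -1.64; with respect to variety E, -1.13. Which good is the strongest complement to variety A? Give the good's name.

variety D

Complements have ε < 0. The most negative value is -1.64 (variety D).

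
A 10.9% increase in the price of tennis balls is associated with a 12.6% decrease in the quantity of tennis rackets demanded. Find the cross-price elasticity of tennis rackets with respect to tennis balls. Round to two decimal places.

-1.16

ε = (%ΔQ of tennis rackets) / (%ΔP of tennis balls) = (-12.6%) / (10.9%) ≈ -1.16.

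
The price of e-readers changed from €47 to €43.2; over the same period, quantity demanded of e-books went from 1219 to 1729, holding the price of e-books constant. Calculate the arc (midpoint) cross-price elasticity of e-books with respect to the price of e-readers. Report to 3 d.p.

-4.106

ΔQ_A = 1729 − 1219 = 510; ΔP_B = 43.2 − 47 = -3.8.
Midpoints: Q̄_A = 1474.0, P̄_B = 45.10.
ε = (ΔQ_A/Q̄_A)/(ΔP_B/P̄_B) = (510/1474.0)/(-3.8/45.10) ≈ -4.106.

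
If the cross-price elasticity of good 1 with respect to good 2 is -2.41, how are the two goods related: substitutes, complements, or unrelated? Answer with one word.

ε = -2.41 < 0, so a higher price of good 2 lowers demand for good 1: complements.

complements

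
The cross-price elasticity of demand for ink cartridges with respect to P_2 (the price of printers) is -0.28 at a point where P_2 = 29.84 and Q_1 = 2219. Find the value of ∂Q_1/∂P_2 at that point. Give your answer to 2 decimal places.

ε = (∂Q_1/∂P_2)·(P_2/Q_1) ⇒ ∂Q_1/∂P_2 = ε·Q_1/P_2 = -0.28 × 2219/29.84 ≈ -20.82.

-20.82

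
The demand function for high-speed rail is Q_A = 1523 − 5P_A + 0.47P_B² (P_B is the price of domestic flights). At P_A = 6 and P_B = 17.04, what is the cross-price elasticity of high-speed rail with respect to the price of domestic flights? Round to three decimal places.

0.168

At P_A = 6 and P_B = 17.04: Q_A = 1629.470.
∂Q_A/∂P_B = 0.94P_B = 0.94(17.04) = 16.0176.
ε = (∂Q_A/∂P_B)(P_B/Q_A) = 16.0176 × (17.04/1629.470) ≈ 0.168.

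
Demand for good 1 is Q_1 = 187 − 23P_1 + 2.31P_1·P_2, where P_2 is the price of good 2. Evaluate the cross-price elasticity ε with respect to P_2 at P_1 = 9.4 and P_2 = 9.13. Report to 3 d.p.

At P_1 = 9.4 and P_2 = 9.13: Q_1 = 169.049.
∂Q_1/∂P_2 = 2.31P_1 = 2.31(9.4) = 21.7140.
ε = (∂Q_1/∂P_2)(P_2/Q_1) = 21.7140 × (9.13/169.049) ≈ 1.173.

1.173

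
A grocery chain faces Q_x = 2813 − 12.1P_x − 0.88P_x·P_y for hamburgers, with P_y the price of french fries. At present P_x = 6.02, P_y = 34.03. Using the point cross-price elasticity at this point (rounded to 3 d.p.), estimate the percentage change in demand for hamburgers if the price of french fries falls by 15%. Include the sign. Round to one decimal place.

1.1%

At P_x = 6.02, P_y = 34.03: Q_x = 2559.881.
∂Q_x/∂P_y = -0.88P_x = -5.2976.
ε = (∂Q_x/∂P_y)(P_y/Q_x) = -5.2976 × 34.03/2559.881 ≈ -0.070.
%ΔQ_x ≈ ε × %ΔP_y = -0.070 × (-15%) = 1.1%.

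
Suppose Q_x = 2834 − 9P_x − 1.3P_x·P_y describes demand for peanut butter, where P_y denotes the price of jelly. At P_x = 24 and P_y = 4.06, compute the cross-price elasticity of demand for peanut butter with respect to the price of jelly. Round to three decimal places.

At P_x = 24 and P_y = 4.06: Q_x = 2491.328.
∂Q_x/∂P_y = -1.3P_x = -1.3(24) = -31.2000.
ε = (∂Q_x/∂P_y)(P_y/Q_x) = -31.2000 × (4.06/2491.328) ≈ -0.051.

-0.051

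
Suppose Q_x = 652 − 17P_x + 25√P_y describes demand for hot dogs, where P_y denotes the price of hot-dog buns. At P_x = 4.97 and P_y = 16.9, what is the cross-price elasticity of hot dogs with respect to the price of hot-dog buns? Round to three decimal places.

At P_x = 4.97 and P_y = 16.9: Q_x = 670.284.
∂Q_x/∂P_y = 25/(2√P_y) = 25/(2√16.9) = 3.0407.
ε = (∂Q_x/∂P_y)(P_y/Q_x) = 3.0407 × (16.9/670.284) ≈ 0.077.

0.077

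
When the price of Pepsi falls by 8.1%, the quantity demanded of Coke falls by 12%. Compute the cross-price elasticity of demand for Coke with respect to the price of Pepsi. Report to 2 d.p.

1.48

ε = (%ΔQ of Coke) / (%ΔP of Pepsi) = (-12%) / (-8.1%) ≈ 1.48.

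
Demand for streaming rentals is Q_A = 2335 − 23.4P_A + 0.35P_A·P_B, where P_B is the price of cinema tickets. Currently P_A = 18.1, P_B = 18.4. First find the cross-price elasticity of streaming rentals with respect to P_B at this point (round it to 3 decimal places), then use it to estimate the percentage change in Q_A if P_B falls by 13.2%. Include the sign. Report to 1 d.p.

-0.8%

At P_A = 18.1, P_B = 18.4: Q_A = 2028.024.
∂Q_A/∂P_B = 0.35P_A = 6.3350.
ε = (∂Q_A/∂P_B)(P_B/Q_A) = 6.3350 × 18.4/2028.024 ≈ 0.057.
%ΔQ_A ≈ ε × %ΔP_B = 0.057 × (-13.2%) = -0.8%.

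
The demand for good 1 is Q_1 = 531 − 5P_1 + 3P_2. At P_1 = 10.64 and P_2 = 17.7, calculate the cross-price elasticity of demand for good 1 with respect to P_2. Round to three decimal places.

0.100

At P_1 = 10.64 and P_2 = 17.7: Q_1 = 530.9.
∂Q_1/∂P_2 = 3.
ε = (∂Q_1/∂P_2)(P_2/Q_1) = 3 × (17.7/530.9) ≈ 0.100.
Since ε > 0, good 1 and good 2 are substitutes.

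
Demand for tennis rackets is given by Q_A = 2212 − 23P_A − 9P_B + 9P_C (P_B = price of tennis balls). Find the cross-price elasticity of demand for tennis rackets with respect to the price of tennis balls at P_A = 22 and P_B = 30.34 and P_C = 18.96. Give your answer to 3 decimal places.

At P_A = 22 and P_B = 30.34 and P_C = 18.96: Q_A = 1603.58.
∂Q_A/∂P_B = -9.
ε = (∂Q_A/∂P_B)(P_B/Q_A) = -9 × (30.34/1603.58) ≈ -0.170.
Since ε < 0, tennis rackets and tennis balls are complements.

-0.170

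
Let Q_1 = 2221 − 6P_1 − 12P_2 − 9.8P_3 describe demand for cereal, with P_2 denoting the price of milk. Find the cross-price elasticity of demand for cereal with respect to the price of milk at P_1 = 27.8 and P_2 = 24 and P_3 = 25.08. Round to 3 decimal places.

-0.189

At P_1 = 27.8 and P_2 = 24 and P_3 = 25.08: Q_1 = 1520.416.
∂Q_1/∂P_2 = -12.
ε = (∂Q_1/∂P_2)(P_2/Q_1) = -12 × (24/1520.416) ≈ -0.189.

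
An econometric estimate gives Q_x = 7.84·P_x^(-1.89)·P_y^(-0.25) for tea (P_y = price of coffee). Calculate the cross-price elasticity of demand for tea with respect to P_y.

-0.25

In a log-linear (constant-elasticity) demand function, the coefficient on the exponent of P_y is the cross-price elasticity.
ε = -0.25. Negative, so tea and coffee are complements.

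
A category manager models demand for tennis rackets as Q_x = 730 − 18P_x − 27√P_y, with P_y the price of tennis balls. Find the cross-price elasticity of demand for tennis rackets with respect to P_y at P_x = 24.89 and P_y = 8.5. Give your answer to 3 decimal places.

At P_x = 24.89 and P_y = 8.5: Q_x = 203.262.
∂Q_x/∂P_y = -27/(2√P_y) = -27/(2√8.5) = -4.6305.
ε = (∂Q_x/∂P_y)(P_y/Q_x) = -4.6305 × (8.5/203.262) ≈ -0.194.

-0.194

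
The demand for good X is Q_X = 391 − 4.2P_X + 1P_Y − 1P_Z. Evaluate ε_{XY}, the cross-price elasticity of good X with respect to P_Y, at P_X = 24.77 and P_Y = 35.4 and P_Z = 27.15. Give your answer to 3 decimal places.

At P_X = 24.77 and P_Y = 35.4 and P_Z = 27.15: Q_X = 295.216.
∂Q_X/∂P_Y = 1.
ε = (∂Q_X/∂P_Y)(P_Y/Q_X) = 1 × (35.4/295.216) ≈ 0.120.

0.120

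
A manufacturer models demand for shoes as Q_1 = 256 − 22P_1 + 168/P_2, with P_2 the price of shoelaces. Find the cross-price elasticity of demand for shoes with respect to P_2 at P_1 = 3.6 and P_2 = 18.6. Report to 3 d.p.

-0.049

At P_1 = 3.6 and P_2 = 18.6: Q_1 = 185.832.
∂Q_1/∂P_2 = −168/P_2² = -0.4856.
ε = (∂Q_1/∂P_2)(P_2/Q_1) = -0.4856 × (18.6/185.832) ≈ -0.049.
ε < 0: complements.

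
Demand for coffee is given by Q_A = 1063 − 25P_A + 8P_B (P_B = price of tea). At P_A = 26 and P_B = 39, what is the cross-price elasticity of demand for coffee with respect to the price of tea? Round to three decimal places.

0.430

At P_A = 26 and P_B = 39: Q_A = 725.
∂Q_A/∂P_B = 8.
ε = (∂Q_A/∂P_B)(P_B/Q_A) = 8 × (39/725) ≈ 0.430.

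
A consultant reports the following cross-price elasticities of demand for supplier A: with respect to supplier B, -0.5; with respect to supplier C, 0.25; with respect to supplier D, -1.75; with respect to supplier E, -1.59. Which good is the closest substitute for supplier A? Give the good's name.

Substitutes have ε > 0. Among the positive values, 0.25 (supplier C) is largest.

supplier C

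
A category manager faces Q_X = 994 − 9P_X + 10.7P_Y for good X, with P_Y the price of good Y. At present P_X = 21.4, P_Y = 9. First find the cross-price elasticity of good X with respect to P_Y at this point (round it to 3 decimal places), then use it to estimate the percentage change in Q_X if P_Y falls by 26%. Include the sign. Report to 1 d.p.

At P_X = 21.4, P_Y = 9: Q_X = 897.7.
∂Q_X/∂P_Y = 10.7.
ε = (∂Q_X/∂P_Y)(P_Y/Q_X) = 10.7000 × 9/897.7 ≈ 0.107.
%ΔQ_X ≈ ε × %ΔP_Y = 0.107 × (-26%) = -2.8%.

-2.8%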